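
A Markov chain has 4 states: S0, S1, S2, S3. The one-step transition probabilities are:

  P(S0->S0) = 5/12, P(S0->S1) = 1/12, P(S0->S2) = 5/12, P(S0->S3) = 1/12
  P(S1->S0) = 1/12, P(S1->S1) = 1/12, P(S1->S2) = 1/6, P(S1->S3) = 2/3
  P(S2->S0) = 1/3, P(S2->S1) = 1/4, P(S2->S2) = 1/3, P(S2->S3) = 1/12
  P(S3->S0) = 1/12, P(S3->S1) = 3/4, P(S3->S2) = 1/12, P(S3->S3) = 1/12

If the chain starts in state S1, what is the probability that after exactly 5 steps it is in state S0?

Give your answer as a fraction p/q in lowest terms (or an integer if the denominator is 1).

Computing P^5 by repeated multiplication:
P^1 =
  S0: [5/12, 1/12, 5/12, 1/12]
  S1: [1/12, 1/12, 1/6, 2/3]
  S2: [1/3, 1/4, 1/3, 1/12]
  S3: [1/12, 3/4, 1/12, 1/12]
P^2 =
  S0: [47/144, 5/24, 1/3, 19/144]
  S1: [11/72, 5/9, 23/144, 19/144]
  S2: [5/18, 7/36, 43/144, 11/48]
  S3: [19/144, 11/72, 7/36, 25/48]
P^3 =
  S0: [119/432, 49/216, 253/864, 59/288]
  S1: [301/1728, 19/96, 127/576, 11/27]
  S2: [433/1728, 247/864, 461/1728, 85/432]
  S3: [19/108, 25/54, 163/864, 149/864]
P^4 =
  S0: [2575/10368, 1393/5184, 2771/10368, 559/2592]
  S1: [4075/20736, 4061/10368, 4417/20736, 229/1152]
  S2: [4843/20736, 895/3456, 593/2304, 2593/10368]
  S3: [1961/10368, 397/1728, 787/3456, 229/648]
P^5 =
  S0: [28981/124416, 5633/20736, 10589/41472, 14935/62208]
  S1: [50287/248832, 31273/124416, 58409/248832, 38795/124416]
  S2: [56119/248832, 36449/124416, 61489/248832, 9721/41472]
  S3: [25295/124416, 22201/62208, 27677/124416, 4507/20736]

(P^5)[S1 -> S0] = 50287/248832

Answer: 50287/248832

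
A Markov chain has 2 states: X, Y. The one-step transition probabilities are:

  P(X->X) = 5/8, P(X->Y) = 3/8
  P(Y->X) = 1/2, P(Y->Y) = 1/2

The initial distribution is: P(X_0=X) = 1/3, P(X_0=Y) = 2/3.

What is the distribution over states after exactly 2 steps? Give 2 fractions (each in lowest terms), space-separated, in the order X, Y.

Answer: 109/192 83/192

Derivation:
Propagating the distribution step by step (d_{t+1} = d_t * P):
d_0 = (X=1/3, Y=2/3)
  d_1[X] = 1/3*5/8 + 2/3*1/2 = 13/24
  d_1[Y] = 1/3*3/8 + 2/3*1/2 = 11/24
d_1 = (X=13/24, Y=11/24)
  d_2[X] = 13/24*5/8 + 11/24*1/2 = 109/192
  d_2[Y] = 13/24*3/8 + 11/24*1/2 = 83/192
d_2 = (X=109/192, Y=83/192)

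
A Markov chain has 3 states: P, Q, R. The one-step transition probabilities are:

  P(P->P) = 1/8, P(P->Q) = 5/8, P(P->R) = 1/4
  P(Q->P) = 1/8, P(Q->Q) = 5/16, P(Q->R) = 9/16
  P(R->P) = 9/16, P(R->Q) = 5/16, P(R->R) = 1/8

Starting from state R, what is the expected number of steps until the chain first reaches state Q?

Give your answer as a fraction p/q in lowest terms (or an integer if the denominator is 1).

Let h_i = expected steps to first reach Q from state i.
Boundary: h_Q = 0.
First-step equations for the other states:
  h_P = 1 + 1/8*h_P + 5/8*h_Q + 1/4*h_R
  h_R = 1 + 9/16*h_P + 5/16*h_Q + 1/8*h_R

Substituting h_Q = 0 and rearranging gives the linear system (I - Q) h = 1:
  [7/8, -1/4] . (h_P, h_R) = 1
  [-9/16, 7/8] . (h_P, h_R) = 1

Solving yields:
  h_P = 9/5
  h_R = 23/10

Starting state is R, so the expected hitting time is h_R = 23/10.

Answer: 23/10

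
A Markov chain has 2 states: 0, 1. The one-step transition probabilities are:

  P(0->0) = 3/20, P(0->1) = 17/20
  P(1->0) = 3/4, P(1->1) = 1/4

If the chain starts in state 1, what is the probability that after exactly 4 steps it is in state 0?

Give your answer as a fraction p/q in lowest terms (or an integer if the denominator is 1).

Answer: 51/125

Derivation:
Computing P^4 by repeated multiplication:
P^1 =
  0: [3/20, 17/20]
  1: [3/4, 1/4]
P^2 =
  0: [33/50, 17/50]
  1: [3/10, 7/10]
P^3 =
  0: [177/500, 323/500]
  1: [57/100, 43/100]
P^4 =
  0: [336/625, 289/625]
  1: [51/125, 74/125]

(P^4)[1 -> 0] = 51/125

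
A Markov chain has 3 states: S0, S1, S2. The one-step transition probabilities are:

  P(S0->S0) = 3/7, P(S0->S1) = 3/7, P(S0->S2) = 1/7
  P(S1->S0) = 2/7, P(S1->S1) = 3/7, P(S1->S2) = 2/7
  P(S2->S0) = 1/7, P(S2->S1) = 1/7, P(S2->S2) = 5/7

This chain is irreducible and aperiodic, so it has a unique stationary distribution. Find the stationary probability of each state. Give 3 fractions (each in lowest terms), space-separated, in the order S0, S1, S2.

The stationary distribution satisfies pi = pi * P, i.e.:
  pi_S0 = 3/7*pi_S0 + 2/7*pi_S1 + 1/7*pi_S2
  pi_S1 = 3/7*pi_S0 + 3/7*pi_S1 + 1/7*pi_S2
  pi_S2 = 1/7*pi_S0 + 2/7*pi_S1 + 5/7*pi_S2
with normalization: pi_S0 + pi_S1 + pi_S2 = 1.

Using the first 2 balance equations plus normalization, the linear system A*pi = b is:
  [-4/7, 2/7, 1/7] . pi = 0
  [3/7, -4/7, 1/7] . pi = 0
  [1, 1, 1] . pi = 1

Solving yields:
  pi_S0 = 6/23
  pi_S1 = 7/23
  pi_S2 = 10/23

Verification (pi * P):
  6/23*3/7 + 7/23*2/7 + 10/23*1/7 = 6/23 = pi_S0  (ok)
  6/23*3/7 + 7/23*3/7 + 10/23*1/7 = 7/23 = pi_S1  (ok)
  6/23*1/7 + 7/23*2/7 + 10/23*5/7 = 10/23 = pi_S2  (ok)

Answer: 6/23 7/23 10/23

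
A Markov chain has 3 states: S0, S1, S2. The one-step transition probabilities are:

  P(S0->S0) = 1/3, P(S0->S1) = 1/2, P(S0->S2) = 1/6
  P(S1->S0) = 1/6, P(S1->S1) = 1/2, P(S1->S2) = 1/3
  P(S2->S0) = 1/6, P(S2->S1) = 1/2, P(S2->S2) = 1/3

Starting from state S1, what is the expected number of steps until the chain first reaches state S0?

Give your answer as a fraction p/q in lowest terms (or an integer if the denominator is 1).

Let h_i = expected steps to first reach S0 from state i.
Boundary: h_S0 = 0.
First-step equations for the other states:
  h_S1 = 1 + 1/6*h_S0 + 1/2*h_S1 + 1/3*h_S2
  h_S2 = 1 + 1/6*h_S0 + 1/2*h_S1 + 1/3*h_S2

Substituting h_S0 = 0 and rearranging gives the linear system (I - Q) h = 1:
  [1/2, -1/3] . (h_S1, h_S2) = 1
  [-1/2, 2/3] . (h_S1, h_S2) = 1

Solving yields:
  h_S1 = 6
  h_S2 = 6

Starting state is S1, so the expected hitting time is h_S1 = 6.

Answer: 6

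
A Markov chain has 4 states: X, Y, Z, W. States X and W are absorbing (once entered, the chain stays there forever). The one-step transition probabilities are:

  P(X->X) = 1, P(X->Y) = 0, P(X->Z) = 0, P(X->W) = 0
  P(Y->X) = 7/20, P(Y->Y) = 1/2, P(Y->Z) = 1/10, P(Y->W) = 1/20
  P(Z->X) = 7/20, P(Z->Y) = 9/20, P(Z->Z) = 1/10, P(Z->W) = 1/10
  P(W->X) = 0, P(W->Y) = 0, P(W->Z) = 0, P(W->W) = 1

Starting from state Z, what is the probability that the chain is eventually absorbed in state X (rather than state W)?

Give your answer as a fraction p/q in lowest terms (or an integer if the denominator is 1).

Let a_i = P(absorbed in X | start in state i).
Boundary conditions: a_X = 1, a_W = 0.
For each transient state i, a_i = sum_j P(i->j) * a_j:
  a_Y = 7/20*a_X + 1/2*a_Y + 1/10*a_Z + 1/20*a_W
  a_Z = 7/20*a_X + 9/20*a_Y + 1/10*a_Z + 1/10*a_W

Substituting a_X = 1 and a_W = 0, rearrange to (I - Q) a = r where r[i] = P(i -> X):
  [1/2, -1/10] . (a_Y, a_Z) = 7/20
  [-9/20, 9/10] . (a_Y, a_Z) = 7/20

Solving yields:
  a_Y = 70/81
  a_Z = 133/162

Starting state is Z, so the absorption probability is a_Z = 133/162.

Answer: 133/162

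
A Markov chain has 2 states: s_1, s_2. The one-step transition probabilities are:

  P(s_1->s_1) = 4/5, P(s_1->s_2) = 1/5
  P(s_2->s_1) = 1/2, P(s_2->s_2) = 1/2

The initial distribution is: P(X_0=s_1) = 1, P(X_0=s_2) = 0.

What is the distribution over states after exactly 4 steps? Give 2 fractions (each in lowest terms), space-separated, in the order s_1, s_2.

Propagating the distribution step by step (d_{t+1} = d_t * P):
d_0 = (s_1=1, s_2=0)
  d_1[s_1] = 1*4/5 + 0*1/2 = 4/5
  d_1[s_2] = 1*1/5 + 0*1/2 = 1/5
d_1 = (s_1=4/5, s_2=1/5)
  d_2[s_1] = 4/5*4/5 + 1/5*1/2 = 37/50
  d_2[s_2] = 4/5*1/5 + 1/5*1/2 = 13/50
d_2 = (s_1=37/50, s_2=13/50)
  d_3[s_1] = 37/50*4/5 + 13/50*1/2 = 361/500
  d_3[s_2] = 37/50*1/5 + 13/50*1/2 = 139/500
d_3 = (s_1=361/500, s_2=139/500)
  d_4[s_1] = 361/500*4/5 + 139/500*1/2 = 3583/5000
  d_4[s_2] = 361/500*1/5 + 139/500*1/2 = 1417/5000
d_4 = (s_1=3583/5000, s_2=1417/5000)

Answer: 3583/5000 1417/5000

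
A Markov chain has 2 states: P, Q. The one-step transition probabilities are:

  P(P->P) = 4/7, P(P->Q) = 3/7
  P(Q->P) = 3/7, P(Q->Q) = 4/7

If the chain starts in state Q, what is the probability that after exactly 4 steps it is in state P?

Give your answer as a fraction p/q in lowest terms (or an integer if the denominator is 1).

Answer: 1200/2401

Derivation:
Computing P^4 by repeated multiplication:
P^1 =
  P: [4/7, 3/7]
  Q: [3/7, 4/7]
P^2 =
  P: [25/49, 24/49]
  Q: [24/49, 25/49]
P^3 =
  P: [172/343, 171/343]
  Q: [171/343, 172/343]
P^4 =
  P: [1201/2401, 1200/2401]
  Q: [1200/2401, 1201/2401]

(P^4)[Q -> P] = 1200/2401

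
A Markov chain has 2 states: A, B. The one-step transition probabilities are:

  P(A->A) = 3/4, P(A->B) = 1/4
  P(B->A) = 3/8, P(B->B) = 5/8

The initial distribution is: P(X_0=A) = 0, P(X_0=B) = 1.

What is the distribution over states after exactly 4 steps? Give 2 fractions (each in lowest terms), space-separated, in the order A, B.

Answer: 2409/4096 1687/4096

Derivation:
Propagating the distribution step by step (d_{t+1} = d_t * P):
d_0 = (A=0, B=1)
  d_1[A] = 0*3/4 + 1*3/8 = 3/8
  d_1[B] = 0*1/4 + 1*5/8 = 5/8
d_1 = (A=3/8, B=5/8)
  d_2[A] = 3/8*3/4 + 5/8*3/8 = 33/64
  d_2[B] = 3/8*1/4 + 5/8*5/8 = 31/64
d_2 = (A=33/64, B=31/64)
  d_3[A] = 33/64*3/4 + 31/64*3/8 = 291/512
  d_3[B] = 33/64*1/4 + 31/64*5/8 = 221/512
d_3 = (A=291/512, B=221/512)
  d_4[A] = 291/512*3/4 + 221/512*3/8 = 2409/4096
  d_4[B] = 291/512*1/4 + 221/512*5/8 = 1687/4096
d_4 = (A=2409/4096, B=1687/4096)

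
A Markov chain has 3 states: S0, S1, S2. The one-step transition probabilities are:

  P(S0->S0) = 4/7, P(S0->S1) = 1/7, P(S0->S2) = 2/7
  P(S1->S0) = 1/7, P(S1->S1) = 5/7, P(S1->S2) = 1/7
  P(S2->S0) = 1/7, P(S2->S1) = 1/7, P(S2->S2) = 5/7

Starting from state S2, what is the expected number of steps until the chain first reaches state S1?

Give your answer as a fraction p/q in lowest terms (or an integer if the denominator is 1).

Answer: 7

Derivation:
Let h_i = expected steps to first reach S1 from state i.
Boundary: h_S1 = 0.
First-step equations for the other states:
  h_S0 = 1 + 4/7*h_S0 + 1/7*h_S1 + 2/7*h_S2
  h_S2 = 1 + 1/7*h_S0 + 1/7*h_S1 + 5/7*h_S2

Substituting h_S1 = 0 and rearranging gives the linear system (I - Q) h = 1:
  [3/7, -2/7] . (h_S0, h_S2) = 1
  [-1/7, 2/7] . (h_S0, h_S2) = 1

Solving yields:
  h_S0 = 7
  h_S2 = 7

Starting state is S2, so the expected hitting time is h_S2 = 7.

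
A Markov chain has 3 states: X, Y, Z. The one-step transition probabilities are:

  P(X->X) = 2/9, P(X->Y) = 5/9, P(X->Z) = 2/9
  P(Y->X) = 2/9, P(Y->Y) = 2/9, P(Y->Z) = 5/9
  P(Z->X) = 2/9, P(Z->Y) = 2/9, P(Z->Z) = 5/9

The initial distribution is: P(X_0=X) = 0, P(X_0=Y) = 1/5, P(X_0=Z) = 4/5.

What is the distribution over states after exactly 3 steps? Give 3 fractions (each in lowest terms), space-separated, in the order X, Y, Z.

Answer: 2/9 8/27 13/27

Derivation:
Propagating the distribution step by step (d_{t+1} = d_t * P):
d_0 = (X=0, Y=1/5, Z=4/5)
  d_1[X] = 0*2/9 + 1/5*2/9 + 4/5*2/9 = 2/9
  d_1[Y] = 0*5/9 + 1/5*2/9 + 4/5*2/9 = 2/9
  d_1[Z] = 0*2/9 + 1/5*5/9 + 4/5*5/9 = 5/9
d_1 = (X=2/9, Y=2/9, Z=5/9)
  d_2[X] = 2/9*2/9 + 2/9*2/9 + 5/9*2/9 = 2/9
  d_2[Y] = 2/9*5/9 + 2/9*2/9 + 5/9*2/9 = 8/27
  d_2[Z] = 2/9*2/9 + 2/9*5/9 + 5/9*5/9 = 13/27
d_2 = (X=2/9, Y=8/27, Z=13/27)
  d_3[X] = 2/9*2/9 + 8/27*2/9 + 13/27*2/9 = 2/9
  d_3[Y] = 2/9*5/9 + 8/27*2/9 + 13/27*2/9 = 8/27
  d_3[Z] = 2/9*2/9 + 8/27*5/9 + 13/27*5/9 = 13/27
d_3 = (X=2/9, Y=8/27, Z=13/27)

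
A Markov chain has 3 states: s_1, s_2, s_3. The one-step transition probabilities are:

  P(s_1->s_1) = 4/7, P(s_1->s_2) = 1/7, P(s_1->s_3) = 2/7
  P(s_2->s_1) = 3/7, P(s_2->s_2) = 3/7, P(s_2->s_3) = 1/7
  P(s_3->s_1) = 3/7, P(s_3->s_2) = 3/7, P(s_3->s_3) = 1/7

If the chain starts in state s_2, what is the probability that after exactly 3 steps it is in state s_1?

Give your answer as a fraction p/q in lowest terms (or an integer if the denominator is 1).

Answer: 171/343

Derivation:
Computing P^3 by repeated multiplication:
P^1 =
  s_1: [4/7, 1/7, 2/7]
  s_2: [3/7, 3/7, 1/7]
  s_3: [3/7, 3/7, 1/7]
P^2 =
  s_1: [25/49, 13/49, 11/49]
  s_2: [24/49, 15/49, 10/49]
  s_3: [24/49, 15/49, 10/49]
P^3 =
  s_1: [172/343, 97/343, 74/343]
  s_2: [171/343, 99/343, 73/343]
  s_3: [171/343, 99/343, 73/343]

(P^3)[s_2 -> s_1] = 171/343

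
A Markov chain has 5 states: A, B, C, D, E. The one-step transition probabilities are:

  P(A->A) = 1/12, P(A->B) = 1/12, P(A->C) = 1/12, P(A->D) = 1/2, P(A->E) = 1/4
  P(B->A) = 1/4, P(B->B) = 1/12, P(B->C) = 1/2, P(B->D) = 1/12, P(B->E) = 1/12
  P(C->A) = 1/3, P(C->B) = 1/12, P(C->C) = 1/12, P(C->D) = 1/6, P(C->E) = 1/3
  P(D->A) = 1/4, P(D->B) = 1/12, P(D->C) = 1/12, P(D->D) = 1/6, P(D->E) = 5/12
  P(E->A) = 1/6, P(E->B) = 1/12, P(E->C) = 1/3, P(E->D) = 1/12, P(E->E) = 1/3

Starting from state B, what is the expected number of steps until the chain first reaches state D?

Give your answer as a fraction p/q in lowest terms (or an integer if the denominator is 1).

Let h_i = expected steps to first reach D from state i.
Boundary: h_D = 0.
First-step equations for the other states:
  h_A = 1 + 1/12*h_A + 1/12*h_B + 1/12*h_C + 1/2*h_D + 1/4*h_E
  h_B = 1 + 1/4*h_A + 1/12*h_B + 1/2*h_C + 1/12*h_D + 1/12*h_E
  h_C = 1 + 1/3*h_A + 1/12*h_B + 1/12*h_C + 1/6*h_D + 1/3*h_E
  h_E = 1 + 1/6*h_A + 1/12*h_B + 1/3*h_C + 1/12*h_D + 1/3*h_E

Substituting h_D = 0 and rearranging gives the linear system (I - Q) h = 1:
  [11/12, -1/12, -1/12, -1/4] . (h_A, h_B, h_C, h_E) = 1
  [-1/4, 11/12, -1/2, -1/12] . (h_A, h_B, h_C, h_E) = 1
  [-1/3, -1/12, 11/12, -1/3] . (h_A, h_B, h_C, h_E) = 1
  [-1/6, -1/12, -1/3, 2/3] . (h_A, h_B, h_C, h_E) = 1

Solving yields:
  h_A = 9288/2681
  h_B = 13764/2681
  h_C = 12816/2681
  h_E = 14472/2681

Starting state is B, so the expected hitting time is h_B = 13764/2681.

Answer: 13764/2681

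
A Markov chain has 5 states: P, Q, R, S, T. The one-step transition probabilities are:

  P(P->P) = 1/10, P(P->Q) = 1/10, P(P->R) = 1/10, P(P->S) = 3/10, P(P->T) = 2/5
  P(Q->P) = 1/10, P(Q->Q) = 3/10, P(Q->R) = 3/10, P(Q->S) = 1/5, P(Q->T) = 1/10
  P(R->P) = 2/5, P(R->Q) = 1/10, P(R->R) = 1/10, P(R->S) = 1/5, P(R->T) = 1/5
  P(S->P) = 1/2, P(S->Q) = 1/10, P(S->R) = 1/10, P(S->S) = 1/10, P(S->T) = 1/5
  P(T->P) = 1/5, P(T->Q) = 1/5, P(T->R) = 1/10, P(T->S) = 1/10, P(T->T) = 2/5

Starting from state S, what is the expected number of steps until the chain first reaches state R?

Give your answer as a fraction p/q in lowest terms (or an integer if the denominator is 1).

Let h_i = expected steps to first reach R from state i.
Boundary: h_R = 0.
First-step equations for the other states:
  h_P = 1 + 1/10*h_P + 1/10*h_Q + 1/10*h_R + 3/10*h_S + 2/5*h_T
  h_Q = 1 + 1/10*h_P + 3/10*h_Q + 3/10*h_R + 1/5*h_S + 1/10*h_T
  h_S = 1 + 1/2*h_P + 1/10*h_Q + 1/10*h_R + 1/10*h_S + 1/5*h_T
  h_T = 1 + 1/5*h_P + 1/5*h_Q + 1/10*h_R + 1/10*h_S + 2/5*h_T

Substituting h_R = 0 and rearranging gives the linear system (I - Q) h = 1:
  [9/10, -1/10, -3/10, -2/5] . (h_P, h_Q, h_S, h_T) = 1
  [-1/10, 7/10, -1/5, -1/10] . (h_P, h_Q, h_S, h_T) = 1
  [-1/2, -1/10, 9/10, -1/5] . (h_P, h_Q, h_S, h_T) = 1
  [-1/5, -1/5, -1/10, 3/5] . (h_P, h_Q, h_S, h_T) = 1

Solving yields:
  h_P = 4810/639
  h_Q = 3650/639
  h_S = 1610/213
  h_T = 4690/639

Starting state is S, so the expected hitting time is h_S = 1610/213.

Answer: 1610/213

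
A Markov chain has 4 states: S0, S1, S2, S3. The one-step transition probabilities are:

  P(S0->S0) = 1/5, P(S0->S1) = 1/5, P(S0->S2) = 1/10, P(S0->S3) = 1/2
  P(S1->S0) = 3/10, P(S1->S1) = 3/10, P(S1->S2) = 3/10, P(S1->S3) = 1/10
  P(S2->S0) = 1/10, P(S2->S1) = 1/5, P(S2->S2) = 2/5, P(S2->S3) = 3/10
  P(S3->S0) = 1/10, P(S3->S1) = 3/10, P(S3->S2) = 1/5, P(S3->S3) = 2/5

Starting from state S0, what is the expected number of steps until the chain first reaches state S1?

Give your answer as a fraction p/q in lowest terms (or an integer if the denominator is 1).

Answer: 790/191

Derivation:
Let h_i = expected steps to first reach S1 from state i.
Boundary: h_S1 = 0.
First-step equations for the other states:
  h_S0 = 1 + 1/5*h_S0 + 1/5*h_S1 + 1/10*h_S2 + 1/2*h_S3
  h_S2 = 1 + 1/10*h_S0 + 1/5*h_S1 + 2/5*h_S2 + 3/10*h_S3
  h_S3 = 1 + 1/10*h_S0 + 3/10*h_S1 + 1/5*h_S2 + 2/5*h_S3

Substituting h_S1 = 0 and rearranging gives the linear system (I - Q) h = 1:
  [4/5, -1/10, -1/2] . (h_S0, h_S2, h_S3) = 1
  [-1/10, 3/5, -3/10] . (h_S0, h_S2, h_S3) = 1
  [-1/10, -1/5, 3/5] . (h_S0, h_S2, h_S3) = 1

Solving yields:
  h_S0 = 790/191
  h_S2 = 810/191
  h_S3 = 720/191

Starting state is S0, so the expected hitting time is h_S0 = 790/191.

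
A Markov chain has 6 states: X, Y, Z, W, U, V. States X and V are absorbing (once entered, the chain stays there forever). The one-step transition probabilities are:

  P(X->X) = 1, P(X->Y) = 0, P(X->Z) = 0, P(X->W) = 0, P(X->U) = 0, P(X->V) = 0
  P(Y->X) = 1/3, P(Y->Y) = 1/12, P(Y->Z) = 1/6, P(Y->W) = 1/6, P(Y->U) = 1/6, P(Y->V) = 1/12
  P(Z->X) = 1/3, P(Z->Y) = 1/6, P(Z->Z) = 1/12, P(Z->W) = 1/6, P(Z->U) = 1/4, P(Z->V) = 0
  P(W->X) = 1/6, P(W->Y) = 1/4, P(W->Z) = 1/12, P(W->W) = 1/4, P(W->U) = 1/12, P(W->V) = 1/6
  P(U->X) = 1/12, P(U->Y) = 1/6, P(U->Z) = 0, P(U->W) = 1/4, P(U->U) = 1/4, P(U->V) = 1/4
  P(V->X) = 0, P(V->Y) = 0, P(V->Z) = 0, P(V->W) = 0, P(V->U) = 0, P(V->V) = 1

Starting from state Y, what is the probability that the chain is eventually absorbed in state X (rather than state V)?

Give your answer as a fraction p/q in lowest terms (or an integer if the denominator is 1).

Answer: 4960/7267

Derivation:
Let a_i = P(absorbed in X | start in state i).
Boundary conditions: a_X = 1, a_V = 0.
For each transient state i, a_i = sum_j P(i->j) * a_j:
  a_Y = 1/3*a_X + 1/12*a_Y + 1/6*a_Z + 1/6*a_W + 1/6*a_U + 1/12*a_V
  a_Z = 1/3*a_X + 1/6*a_Y + 1/12*a_Z + 1/6*a_W + 1/4*a_U + 0*a_V
  a_W = 1/6*a_X + 1/4*a_Y + 1/12*a_Z + 1/4*a_W + 1/12*a_U + 1/6*a_V
  a_U = 1/12*a_X + 1/6*a_Y + 0*a_Z + 1/4*a_W + 1/4*a_U + 1/4*a_V

Substituting a_X = 1 and a_V = 0, rearrange to (I - Q) a = r where r[i] = P(i -> X):
  [11/12, -1/6, -1/6, -1/6] . (a_Y, a_Z, a_W, a_U) = 1/3
  [-1/6, 11/12, -1/6, -1/4] . (a_Y, a_Z, a_W, a_U) = 1/3
  [-1/4, -1/12, 3/4, -1/12] . (a_Y, a_Z, a_W, a_U) = 1/6
  [-1/6, 0, -1/4, 3/4] . (a_Y, a_Z, a_W, a_U) = 1/12

Solving yields:
  a_Y = 4960/7267
  a_Z = 5215/7267
  a_W = 4216/7267
  a_U = 255/559

Starting state is Y, so the absorption probability is a_Y = 4960/7267.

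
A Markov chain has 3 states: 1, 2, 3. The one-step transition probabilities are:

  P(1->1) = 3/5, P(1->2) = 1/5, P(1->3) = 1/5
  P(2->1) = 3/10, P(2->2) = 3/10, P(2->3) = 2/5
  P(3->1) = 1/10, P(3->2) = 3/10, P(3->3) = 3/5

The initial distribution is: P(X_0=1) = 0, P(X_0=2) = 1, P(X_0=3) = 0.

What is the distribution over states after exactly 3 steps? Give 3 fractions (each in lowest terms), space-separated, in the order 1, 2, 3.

Propagating the distribution step by step (d_{t+1} = d_t * P):
d_0 = (1=0, 2=1, 3=0)
  d_1[1] = 0*3/5 + 1*3/10 + 0*1/10 = 3/10
  d_1[2] = 0*1/5 + 1*3/10 + 0*3/10 = 3/10
  d_1[3] = 0*1/5 + 1*2/5 + 0*3/5 = 2/5
d_1 = (1=3/10, 2=3/10, 3=2/5)
  d_2[1] = 3/10*3/5 + 3/10*3/10 + 2/5*1/10 = 31/100
  d_2[2] = 3/10*1/5 + 3/10*3/10 + 2/5*3/10 = 27/100
  d_2[3] = 3/10*1/5 + 3/10*2/5 + 2/5*3/5 = 21/50
d_2 = (1=31/100, 2=27/100, 3=21/50)
  d_3[1] = 31/100*3/5 + 27/100*3/10 + 21/50*1/10 = 309/1000
  d_3[2] = 31/100*1/5 + 27/100*3/10 + 21/50*3/10 = 269/1000
  d_3[3] = 31/100*1/5 + 27/100*2/5 + 21/50*3/5 = 211/500
d_3 = (1=309/1000, 2=269/1000, 3=211/500)

Answer: 309/1000 269/1000 211/500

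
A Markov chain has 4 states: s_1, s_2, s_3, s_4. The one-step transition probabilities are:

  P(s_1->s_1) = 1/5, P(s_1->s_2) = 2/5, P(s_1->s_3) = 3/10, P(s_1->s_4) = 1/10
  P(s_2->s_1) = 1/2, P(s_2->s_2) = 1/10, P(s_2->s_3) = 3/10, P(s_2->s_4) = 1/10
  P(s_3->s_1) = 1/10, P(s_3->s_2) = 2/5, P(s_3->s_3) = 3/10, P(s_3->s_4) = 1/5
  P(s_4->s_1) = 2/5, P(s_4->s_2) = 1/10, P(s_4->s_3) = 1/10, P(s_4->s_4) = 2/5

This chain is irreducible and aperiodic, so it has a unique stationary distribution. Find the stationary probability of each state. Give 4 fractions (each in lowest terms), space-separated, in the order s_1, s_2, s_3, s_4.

Answer: 271/936 83/312 19/72 13/72

Derivation:
The stationary distribution satisfies pi = pi * P, i.e.:
  pi_s_1 = 1/5*pi_s_1 + 1/2*pi_s_2 + 1/10*pi_s_3 + 2/5*pi_s_4
  pi_s_2 = 2/5*pi_s_1 + 1/10*pi_s_2 + 2/5*pi_s_3 + 1/10*pi_s_4
  pi_s_3 = 3/10*pi_s_1 + 3/10*pi_s_2 + 3/10*pi_s_3 + 1/10*pi_s_4
  pi_s_4 = 1/10*pi_s_1 + 1/10*pi_s_2 + 1/5*pi_s_3 + 2/5*pi_s_4
with normalization: pi_s_1 + pi_s_2 + pi_s_3 + pi_s_4 = 1.

Using the first 3 balance equations plus normalization, the linear system A*pi = b is:
  [-4/5, 1/2, 1/10, 2/5] . pi = 0
  [2/5, -9/10, 2/5, 1/10] . pi = 0
  [3/10, 3/10, -7/10, 1/10] . pi = 0
  [1, 1, 1, 1] . pi = 1

Solving yields:
  pi_s_1 = 271/936
  pi_s_2 = 83/312
  pi_s_3 = 19/72
  pi_s_4 = 13/72

Verification (pi * P):
  271/936*1/5 + 83/312*1/2 + 19/72*1/10 + 13/72*2/5 = 271/936 = pi_s_1  (ok)
  271/936*2/5 + 83/312*1/10 + 19/72*2/5 + 13/72*1/10 = 83/312 = pi_s_2  (ok)
  271/936*3/10 + 83/312*3/10 + 19/72*3/10 + 13/72*1/10 = 19/72 = pi_s_3  (ok)
  271/936*1/10 + 83/312*1/10 + 19/72*1/5 + 13/72*2/5 = 13/72 = pi_s_4  (ok)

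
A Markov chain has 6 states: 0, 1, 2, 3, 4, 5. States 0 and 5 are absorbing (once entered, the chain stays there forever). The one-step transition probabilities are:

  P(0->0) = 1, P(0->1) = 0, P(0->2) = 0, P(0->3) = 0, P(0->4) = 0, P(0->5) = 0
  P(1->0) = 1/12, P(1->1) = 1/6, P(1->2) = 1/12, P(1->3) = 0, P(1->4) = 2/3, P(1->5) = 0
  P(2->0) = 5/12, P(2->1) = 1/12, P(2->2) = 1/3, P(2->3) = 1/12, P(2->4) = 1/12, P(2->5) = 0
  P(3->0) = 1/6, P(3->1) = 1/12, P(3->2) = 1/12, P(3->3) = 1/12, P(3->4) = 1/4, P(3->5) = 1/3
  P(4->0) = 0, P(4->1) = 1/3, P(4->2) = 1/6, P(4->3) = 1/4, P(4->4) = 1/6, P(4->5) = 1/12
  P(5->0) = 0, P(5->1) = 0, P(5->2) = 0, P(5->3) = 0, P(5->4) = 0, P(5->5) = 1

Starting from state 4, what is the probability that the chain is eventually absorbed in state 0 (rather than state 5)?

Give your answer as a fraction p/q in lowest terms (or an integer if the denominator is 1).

Let a_i = P(absorbed in 0 | start in state i).
Boundary conditions: a_0 = 1, a_5 = 0.
For each transient state i, a_i = sum_j P(i->j) * a_j:
  a_1 = 1/12*a_0 + 1/6*a_1 + 1/12*a_2 + 0*a_3 + 2/3*a_4 + 0*a_5
  a_2 = 5/12*a_0 + 1/12*a_1 + 1/3*a_2 + 1/12*a_3 + 1/12*a_4 + 0*a_5
  a_3 = 1/6*a_0 + 1/12*a_1 + 1/12*a_2 + 1/12*a_3 + 1/4*a_4 + 1/3*a_5
  a_4 = 0*a_0 + 1/3*a_1 + 1/6*a_2 + 1/4*a_3 + 1/6*a_4 + 1/12*a_5

Substituting a_0 = 1 and a_5 = 0, rearrange to (I - Q) a = r where r[i] = P(i -> 0):
  [5/6, -1/12, 0, -2/3] . (a_1, a_2, a_3, a_4) = 1/12
  [-1/12, 2/3, -1/12, -1/12] . (a_1, a_2, a_3, a_4) = 5/12
  [-1/12, -1/12, 11/12, -1/4] . (a_1, a_2, a_3, a_4) = 1/6
  [-1/3, -1/6, -1/4, 5/6] . (a_1, a_2, a_3, a_4) = 0

Solving yields:
  a_1 = 1357/2154
  a_2 = 896/1077
  a_3 = 503/1077
  a_4 = 401/718

Starting state is 4, so the absorption probability is a_4 = 401/718.

Answer: 401/718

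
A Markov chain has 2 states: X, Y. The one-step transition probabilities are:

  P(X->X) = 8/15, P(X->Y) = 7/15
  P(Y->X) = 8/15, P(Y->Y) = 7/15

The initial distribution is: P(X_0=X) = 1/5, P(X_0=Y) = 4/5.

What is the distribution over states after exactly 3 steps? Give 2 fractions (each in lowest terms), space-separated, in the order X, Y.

Propagating the distribution step by step (d_{t+1} = d_t * P):
d_0 = (X=1/5, Y=4/5)
  d_1[X] = 1/5*8/15 + 4/5*8/15 = 8/15
  d_1[Y] = 1/5*7/15 + 4/5*7/15 = 7/15
d_1 = (X=8/15, Y=7/15)
  d_2[X] = 8/15*8/15 + 7/15*8/15 = 8/15
  d_2[Y] = 8/15*7/15 + 7/15*7/15 = 7/15
d_2 = (X=8/15, Y=7/15)
  d_3[X] = 8/15*8/15 + 7/15*8/15 = 8/15
  d_3[Y] = 8/15*7/15 + 7/15*7/15 = 7/15
d_3 = (X=8/15, Y=7/15)

Answer: 8/15 7/15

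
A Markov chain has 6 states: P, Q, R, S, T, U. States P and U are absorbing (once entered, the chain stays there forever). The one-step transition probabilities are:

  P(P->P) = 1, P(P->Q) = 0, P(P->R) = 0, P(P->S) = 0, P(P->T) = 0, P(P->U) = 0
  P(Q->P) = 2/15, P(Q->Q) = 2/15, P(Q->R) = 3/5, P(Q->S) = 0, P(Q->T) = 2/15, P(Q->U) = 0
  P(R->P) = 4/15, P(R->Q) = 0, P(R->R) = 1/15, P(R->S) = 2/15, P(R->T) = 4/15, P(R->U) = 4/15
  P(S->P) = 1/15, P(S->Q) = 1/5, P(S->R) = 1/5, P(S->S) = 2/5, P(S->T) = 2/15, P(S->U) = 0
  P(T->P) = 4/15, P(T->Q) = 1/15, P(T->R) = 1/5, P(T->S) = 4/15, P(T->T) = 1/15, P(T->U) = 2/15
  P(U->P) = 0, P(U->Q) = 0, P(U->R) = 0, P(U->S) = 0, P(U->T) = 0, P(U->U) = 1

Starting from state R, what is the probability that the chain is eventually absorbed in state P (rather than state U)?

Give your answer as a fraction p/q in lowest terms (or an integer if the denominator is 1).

Answer: 1126/2005

Derivation:
Let a_i = P(absorbed in P | start in state i).
Boundary conditions: a_P = 1, a_U = 0.
For each transient state i, a_i = sum_j P(i->j) * a_j:
  a_Q = 2/15*a_P + 2/15*a_Q + 3/5*a_R + 0*a_S + 2/15*a_T + 0*a_U
  a_R = 4/15*a_P + 0*a_Q + 1/15*a_R + 2/15*a_S + 4/15*a_T + 4/15*a_U
  a_S = 1/15*a_P + 1/5*a_Q + 1/5*a_R + 2/5*a_S + 2/15*a_T + 0*a_U
  a_T = 4/15*a_P + 1/15*a_Q + 1/5*a_R + 4/15*a_S + 1/15*a_T + 2/15*a_U

Substituting a_P = 1 and a_U = 0, rearrange to (I - Q) a = r where r[i] = P(i -> P):
  [13/15, -3/5, 0, -2/15] . (a_Q, a_R, a_S, a_T) = 2/15
  [0, 14/15, -2/15, -4/15] . (a_Q, a_R, a_S, a_T) = 4/15
  [-1/5, -1/5, 3/5, -2/15] . (a_Q, a_R, a_S, a_T) = 1/15
  [-1/15, -1/5, -4/15, 14/15] . (a_Q, a_R, a_S, a_T) = 4/15

Solving yields:
  a_Q = 257/401
  a_R = 1126/2005
  a_S = 1311/2005
  a_T = 2561/4010

Starting state is R, so the absorption probability is a_R = 1126/2005.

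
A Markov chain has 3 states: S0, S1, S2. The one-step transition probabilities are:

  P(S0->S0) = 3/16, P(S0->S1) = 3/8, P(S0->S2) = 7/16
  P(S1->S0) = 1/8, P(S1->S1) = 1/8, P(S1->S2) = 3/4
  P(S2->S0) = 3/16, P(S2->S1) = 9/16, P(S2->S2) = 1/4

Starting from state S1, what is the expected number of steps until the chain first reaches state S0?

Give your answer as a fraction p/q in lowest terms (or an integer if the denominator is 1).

Let h_i = expected steps to first reach S0 from state i.
Boundary: h_S0 = 0.
First-step equations for the other states:
  h_S1 = 1 + 1/8*h_S0 + 1/8*h_S1 + 3/4*h_S2
  h_S2 = 1 + 3/16*h_S0 + 9/16*h_S1 + 1/4*h_S2

Substituting h_S0 = 0 and rearranging gives the linear system (I - Q) h = 1:
  [7/8, -3/4] . (h_S1, h_S2) = 1
  [-9/16, 3/4] . (h_S1, h_S2) = 1

Solving yields:
  h_S1 = 32/5
  h_S2 = 92/15

Starting state is S1, so the expected hitting time is h_S1 = 32/5.

Answer: 32/5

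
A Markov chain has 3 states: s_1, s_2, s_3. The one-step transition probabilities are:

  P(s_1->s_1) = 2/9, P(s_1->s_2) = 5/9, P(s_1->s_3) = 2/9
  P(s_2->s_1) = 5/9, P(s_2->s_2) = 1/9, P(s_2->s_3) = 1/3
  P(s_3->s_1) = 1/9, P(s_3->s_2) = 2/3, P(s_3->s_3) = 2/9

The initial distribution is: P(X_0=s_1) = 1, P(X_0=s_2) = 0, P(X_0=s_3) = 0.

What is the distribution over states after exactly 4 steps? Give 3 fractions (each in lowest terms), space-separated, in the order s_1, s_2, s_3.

Answer: 743/2187 2554/6561 1778/6561

Derivation:
Propagating the distribution step by step (d_{t+1} = d_t * P):
d_0 = (s_1=1, s_2=0, s_3=0)
  d_1[s_1] = 1*2/9 + 0*5/9 + 0*1/9 = 2/9
  d_1[s_2] = 1*5/9 + 0*1/9 + 0*2/3 = 5/9
  d_1[s_3] = 1*2/9 + 0*1/3 + 0*2/9 = 2/9
d_1 = (s_1=2/9, s_2=5/9, s_3=2/9)
  d_2[s_1] = 2/9*2/9 + 5/9*5/9 + 2/9*1/9 = 31/81
  d_2[s_2] = 2/9*5/9 + 5/9*1/9 + 2/9*2/3 = 1/3
  d_2[s_3] = 2/9*2/9 + 5/9*1/3 + 2/9*2/9 = 23/81
d_2 = (s_1=31/81, s_2=1/3, s_3=23/81)
  d_3[s_1] = 31/81*2/9 + 1/3*5/9 + 23/81*1/9 = 220/729
  d_3[s_2] = 31/81*5/9 + 1/3*1/9 + 23/81*2/3 = 320/729
  d_3[s_3] = 31/81*2/9 + 1/3*1/3 + 23/81*2/9 = 7/27
d_3 = (s_1=220/729, s_2=320/729, s_3=7/27)
  d_4[s_1] = 220/729*2/9 + 320/729*5/9 + 7/27*1/9 = 743/2187
  d_4[s_2] = 220/729*5/9 + 320/729*1/9 + 7/27*2/3 = 2554/6561
  d_4[s_3] = 220/729*2/9 + 320/729*1/3 + 7/27*2/9 = 1778/6561
d_4 = (s_1=743/2187, s_2=2554/6561, s_3=1778/6561)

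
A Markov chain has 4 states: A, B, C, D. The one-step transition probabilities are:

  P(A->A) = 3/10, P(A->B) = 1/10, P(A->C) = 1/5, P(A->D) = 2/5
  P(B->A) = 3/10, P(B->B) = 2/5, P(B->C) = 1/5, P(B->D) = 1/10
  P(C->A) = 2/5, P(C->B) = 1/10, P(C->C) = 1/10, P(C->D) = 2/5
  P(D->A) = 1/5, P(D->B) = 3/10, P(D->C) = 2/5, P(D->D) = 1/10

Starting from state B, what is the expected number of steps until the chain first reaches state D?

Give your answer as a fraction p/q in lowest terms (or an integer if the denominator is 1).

Let h_i = expected steps to first reach D from state i.
Boundary: h_D = 0.
First-step equations for the other states:
  h_A = 1 + 3/10*h_A + 1/10*h_B + 1/5*h_C + 2/5*h_D
  h_B = 1 + 3/10*h_A + 2/5*h_B + 1/5*h_C + 1/10*h_D
  h_C = 1 + 2/5*h_A + 1/10*h_B + 1/10*h_C + 2/5*h_D

Substituting h_D = 0 and rearranging gives the linear system (I - Q) h = 1:
  [7/10, -1/10, -1/5] . (h_A, h_B, h_C) = 1
  [-3/10, 3/5, -1/5] . (h_A, h_B, h_C) = 1
  [-2/5, -1/10, 9/10] . (h_A, h_B, h_C) = 1

Solving yields:
  h_A = 14/5
  h_B = 4
  h_C = 14/5

Starting state is B, so the expected hitting time is h_B = 4.

Answer: 4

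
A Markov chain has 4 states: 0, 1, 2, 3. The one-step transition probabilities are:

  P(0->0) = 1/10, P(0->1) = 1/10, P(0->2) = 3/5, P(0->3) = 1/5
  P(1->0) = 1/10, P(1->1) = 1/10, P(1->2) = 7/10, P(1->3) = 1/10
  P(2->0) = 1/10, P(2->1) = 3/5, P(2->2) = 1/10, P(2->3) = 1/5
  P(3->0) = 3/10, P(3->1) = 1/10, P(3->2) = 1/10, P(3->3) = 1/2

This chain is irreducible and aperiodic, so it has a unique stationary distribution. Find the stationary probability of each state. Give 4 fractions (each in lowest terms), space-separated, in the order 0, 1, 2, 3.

Answer: 74/495 53/198 166/495 49/198

Derivation:
The stationary distribution satisfies pi = pi * P, i.e.:
  pi_0 = 1/10*pi_0 + 1/10*pi_1 + 1/10*pi_2 + 3/10*pi_3
  pi_1 = 1/10*pi_0 + 1/10*pi_1 + 3/5*pi_2 + 1/10*pi_3
  pi_2 = 3/5*pi_0 + 7/10*pi_1 + 1/10*pi_2 + 1/10*pi_3
  pi_3 = 1/5*pi_0 + 1/10*pi_1 + 1/5*pi_2 + 1/2*pi_3
with normalization: pi_0 + pi_1 + pi_2 + pi_3 = 1.

Using the first 3 balance equations plus normalization, the linear system A*pi = b is:
  [-9/10, 1/10, 1/10, 3/10] . pi = 0
  [1/10, -9/10, 3/5, 1/10] . pi = 0
  [3/5, 7/10, -9/10, 1/10] . pi = 0
  [1, 1, 1, 1] . pi = 1

Solving yields:
  pi_0 = 74/495
  pi_1 = 53/198
  pi_2 = 166/495
  pi_3 = 49/198

Verification (pi * P):
  74/495*1/10 + 53/198*1/10 + 166/495*1/10 + 49/198*3/10 = 74/495 = pi_0  (ok)
  74/495*1/10 + 53/198*1/10 + 166/495*3/5 + 49/198*1/10 = 53/198 = pi_1  (ok)
  74/495*3/5 + 53/198*7/10 + 166/495*1/10 + 49/198*1/10 = 166/495 = pi_2  (ok)
  74/495*1/5 + 53/198*1/10 + 166/495*1/5 + 49/198*1/2 = 49/198 = pi_3  (ok)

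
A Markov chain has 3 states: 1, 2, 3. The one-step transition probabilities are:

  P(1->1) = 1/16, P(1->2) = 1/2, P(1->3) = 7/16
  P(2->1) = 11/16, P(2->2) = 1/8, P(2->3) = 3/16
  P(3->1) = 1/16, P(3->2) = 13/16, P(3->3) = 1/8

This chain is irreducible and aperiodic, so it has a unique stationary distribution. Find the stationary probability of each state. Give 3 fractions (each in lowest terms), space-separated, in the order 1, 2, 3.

Answer: 157/482 203/482 61/241

Derivation:
The stationary distribution satisfies pi = pi * P, i.e.:
  pi_1 = 1/16*pi_1 + 11/16*pi_2 + 1/16*pi_3
  pi_2 = 1/2*pi_1 + 1/8*pi_2 + 13/16*pi_3
  pi_3 = 7/16*pi_1 + 3/16*pi_2 + 1/8*pi_3
with normalization: pi_1 + pi_2 + pi_3 = 1.

Using the first 2 balance equations plus normalization, the linear system A*pi = b is:
  [-15/16, 11/16, 1/16] . pi = 0
  [1/2, -7/8, 13/16] . pi = 0
  [1, 1, 1] . pi = 1

Solving yields:
  pi_1 = 157/482
  pi_2 = 203/482
  pi_3 = 61/241

Verification (pi * P):
  157/482*1/16 + 203/482*11/16 + 61/241*1/16 = 157/482 = pi_1  (ok)
  157/482*1/2 + 203/482*1/8 + 61/241*13/16 = 203/482 = pi_2  (ok)
  157/482*7/16 + 203/482*3/16 + 61/241*1/8 = 61/241 = pi_3  (ok)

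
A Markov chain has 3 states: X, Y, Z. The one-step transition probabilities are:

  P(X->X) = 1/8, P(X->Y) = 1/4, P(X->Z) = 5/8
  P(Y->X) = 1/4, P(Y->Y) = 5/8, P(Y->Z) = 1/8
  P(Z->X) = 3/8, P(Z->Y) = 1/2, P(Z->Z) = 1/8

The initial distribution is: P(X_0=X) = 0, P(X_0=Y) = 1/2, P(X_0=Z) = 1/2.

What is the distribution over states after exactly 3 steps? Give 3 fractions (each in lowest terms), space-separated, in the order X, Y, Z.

Propagating the distribution step by step (d_{t+1} = d_t * P):
d_0 = (X=0, Y=1/2, Z=1/2)
  d_1[X] = 0*1/8 + 1/2*1/4 + 1/2*3/8 = 5/16
  d_1[Y] = 0*1/4 + 1/2*5/8 + 1/2*1/2 = 9/16
  d_1[Z] = 0*5/8 + 1/2*1/8 + 1/2*1/8 = 1/8
d_1 = (X=5/16, Y=9/16, Z=1/8)
  d_2[X] = 5/16*1/8 + 9/16*1/4 + 1/8*3/8 = 29/128
  d_2[Y] = 5/16*1/4 + 9/16*5/8 + 1/8*1/2 = 63/128
  d_2[Z] = 5/16*5/8 + 9/16*1/8 + 1/8*1/8 = 9/32
d_2 = (X=29/128, Y=63/128, Z=9/32)
  d_3[X] = 29/128*1/8 + 63/128*1/4 + 9/32*3/8 = 263/1024
  d_3[Y] = 29/128*1/4 + 63/128*5/8 + 9/32*1/2 = 517/1024
  d_3[Z] = 29/128*5/8 + 63/128*1/8 + 9/32*1/8 = 61/256
d_3 = (X=263/1024, Y=517/1024, Z=61/256)

Answer: 263/1024 517/1024 61/256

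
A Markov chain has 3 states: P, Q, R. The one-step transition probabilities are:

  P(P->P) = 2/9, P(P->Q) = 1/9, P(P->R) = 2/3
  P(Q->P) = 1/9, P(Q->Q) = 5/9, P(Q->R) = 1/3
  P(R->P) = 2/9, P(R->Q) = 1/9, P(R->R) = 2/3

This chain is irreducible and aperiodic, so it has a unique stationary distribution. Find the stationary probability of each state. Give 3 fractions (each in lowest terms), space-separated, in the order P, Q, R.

The stationary distribution satisfies pi = pi * P, i.e.:
  pi_P = 2/9*pi_P + 1/9*pi_Q + 2/9*pi_R
  pi_Q = 1/9*pi_P + 5/9*pi_Q + 1/9*pi_R
  pi_R = 2/3*pi_P + 1/3*pi_Q + 2/3*pi_R
with normalization: pi_P + pi_Q + pi_R = 1.

Using the first 2 balance equations plus normalization, the linear system A*pi = b is:
  [-7/9, 1/9, 2/9] . pi = 0
  [1/9, -4/9, 1/9] . pi = 0
  [1, 1, 1] . pi = 1

Solving yields:
  pi_P = 1/5
  pi_Q = 1/5
  pi_R = 3/5

Verification (pi * P):
  1/5*2/9 + 1/5*1/9 + 3/5*2/9 = 1/5 = pi_P  (ok)
  1/5*1/9 + 1/5*5/9 + 3/5*1/9 = 1/5 = pi_Q  (ok)
  1/5*2/3 + 1/5*1/3 + 3/5*2/3 = 3/5 = pi_R  (ok)

Answer: 1/5 1/5 3/5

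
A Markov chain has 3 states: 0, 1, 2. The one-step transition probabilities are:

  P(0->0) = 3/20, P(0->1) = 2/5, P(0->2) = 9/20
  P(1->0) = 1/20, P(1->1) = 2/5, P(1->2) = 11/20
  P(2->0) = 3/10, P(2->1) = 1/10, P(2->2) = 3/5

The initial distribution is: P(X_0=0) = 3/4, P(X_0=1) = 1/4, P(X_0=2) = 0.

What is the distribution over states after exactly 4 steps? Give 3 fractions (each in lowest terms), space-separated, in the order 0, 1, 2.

Answer: 13493/64000 37123/160000 178289/320000

Derivation:
Propagating the distribution step by step (d_{t+1} = d_t * P):
d_0 = (0=3/4, 1=1/4, 2=0)
  d_1[0] = 3/4*3/20 + 1/4*1/20 + 0*3/10 = 1/8
  d_1[1] = 3/4*2/5 + 1/4*2/5 + 0*1/10 = 2/5
  d_1[2] = 3/4*9/20 + 1/4*11/20 + 0*3/5 = 19/40
d_1 = (0=1/8, 1=2/5, 2=19/40)
  d_2[0] = 1/8*3/20 + 2/5*1/20 + 19/40*3/10 = 29/160
  d_2[1] = 1/8*2/5 + 2/5*2/5 + 19/40*1/10 = 103/400
  d_2[2] = 1/8*9/20 + 2/5*11/20 + 19/40*3/5 = 449/800
d_2 = (0=29/160, 1=103/400, 2=449/800)
  d_3[0] = 29/160*3/20 + 103/400*1/20 + 449/800*3/10 = 667/3200
  d_3[1] = 29/160*2/5 + 103/400*2/5 + 449/800*1/10 = 1853/8000
  d_3[2] = 29/160*9/20 + 103/400*11/20 + 449/800*3/5 = 8959/16000
d_3 = (0=667/3200, 1=1853/8000, 2=8959/16000)
  d_4[0] = 667/3200*3/20 + 1853/8000*1/20 + 8959/16000*3/10 = 13493/64000
  d_4[1] = 667/3200*2/5 + 1853/8000*2/5 + 8959/16000*1/10 = 37123/160000
  d_4[2] = 667/3200*9/20 + 1853/8000*11/20 + 8959/16000*3/5 = 178289/320000
d_4 = (0=13493/64000, 1=37123/160000, 2=178289/320000)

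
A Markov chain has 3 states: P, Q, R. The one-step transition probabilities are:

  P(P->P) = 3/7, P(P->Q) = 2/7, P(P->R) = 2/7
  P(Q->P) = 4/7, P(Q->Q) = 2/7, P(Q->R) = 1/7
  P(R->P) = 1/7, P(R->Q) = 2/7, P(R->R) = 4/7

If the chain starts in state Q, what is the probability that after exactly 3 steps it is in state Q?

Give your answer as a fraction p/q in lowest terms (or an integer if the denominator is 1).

Answer: 2/7

Derivation:
Computing P^3 by repeated multiplication:
P^1 =
  P: [3/7, 2/7, 2/7]
  Q: [4/7, 2/7, 1/7]
  R: [1/7, 2/7, 4/7]
P^2 =
  P: [19/49, 2/7, 16/49]
  Q: [3/7, 2/7, 2/7]
  R: [15/49, 2/7, 20/49]
P^3 =
  P: [129/343, 2/7, 116/343]
  Q: [19/49, 2/7, 16/49]
  R: [121/343, 2/7, 124/343]

(P^3)[Q -> Q] = 2/7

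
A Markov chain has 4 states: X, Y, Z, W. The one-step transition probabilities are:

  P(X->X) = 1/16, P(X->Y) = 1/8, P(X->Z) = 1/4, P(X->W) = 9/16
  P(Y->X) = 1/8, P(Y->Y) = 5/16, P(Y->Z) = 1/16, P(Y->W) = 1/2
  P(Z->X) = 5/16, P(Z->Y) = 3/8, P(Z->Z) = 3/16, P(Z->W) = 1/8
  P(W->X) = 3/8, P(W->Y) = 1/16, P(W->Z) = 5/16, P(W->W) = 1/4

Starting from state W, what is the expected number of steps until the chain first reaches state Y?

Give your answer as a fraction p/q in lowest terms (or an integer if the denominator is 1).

Let h_i = expected steps to first reach Y from state i.
Boundary: h_Y = 0.
First-step equations for the other states:
  h_X = 1 + 1/16*h_X + 1/8*h_Y + 1/4*h_Z + 9/16*h_W
  h_Z = 1 + 5/16*h_X + 3/8*h_Y + 3/16*h_Z + 1/8*h_W
  h_W = 1 + 3/8*h_X + 1/16*h_Y + 5/16*h_Z + 1/4*h_W

Substituting h_Y = 0 and rearranging gives the linear system (I - Q) h = 1:
  [15/16, -1/4, -9/16] . (h_X, h_Z, h_W) = 1
  [-5/16, 13/16, -1/8] . (h_X, h_Z, h_W) = 1
  [-3/8, -5/16, 3/4] . (h_X, h_Z, h_W) = 1

Solving yields:
  h_X = 448/75
  h_Z = 112/25
  h_W = 464/75

Starting state is W, so the expected hitting time is h_W = 464/75.

Answer: 464/75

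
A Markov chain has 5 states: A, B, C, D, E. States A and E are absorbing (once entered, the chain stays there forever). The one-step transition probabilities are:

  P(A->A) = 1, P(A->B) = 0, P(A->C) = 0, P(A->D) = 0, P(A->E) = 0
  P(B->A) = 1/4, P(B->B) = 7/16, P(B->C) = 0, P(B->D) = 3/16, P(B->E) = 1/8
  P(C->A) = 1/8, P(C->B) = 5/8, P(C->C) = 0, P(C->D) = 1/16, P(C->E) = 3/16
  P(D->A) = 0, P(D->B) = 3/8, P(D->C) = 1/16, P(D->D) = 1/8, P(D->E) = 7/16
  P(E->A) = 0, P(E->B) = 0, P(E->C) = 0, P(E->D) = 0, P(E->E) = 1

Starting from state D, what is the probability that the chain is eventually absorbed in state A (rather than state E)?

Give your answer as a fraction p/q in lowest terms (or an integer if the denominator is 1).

Answer: 442/1689

Derivation:
Let a_i = P(absorbed in A | start in state i).
Boundary conditions: a_A = 1, a_E = 0.
For each transient state i, a_i = sum_j P(i->j) * a_j:
  a_B = 1/4*a_A + 7/16*a_B + 0*a_C + 3/16*a_D + 1/8*a_E
  a_C = 1/8*a_A + 5/8*a_B + 0*a_C + 1/16*a_D + 3/16*a_E
  a_D = 0*a_A + 3/8*a_B + 1/16*a_C + 1/8*a_D + 7/16*a_E

Substituting a_A = 1 and a_E = 0, rearrange to (I - Q) a = r where r[i] = P(i -> A):
  [9/16, 0, -3/16] . (a_B, a_C, a_D) = 1/4
  [-5/8, 1, -1/16] . (a_B, a_C, a_D) = 1/8
  [-3/8, -1/16, 7/8] . (a_B, a_C, a_D) = 0

Solving yields:
  a_B = 898/1689
  a_C = 800/1689
  a_D = 442/1689

Starting state is D, so the absorption probability is a_D = 442/1689.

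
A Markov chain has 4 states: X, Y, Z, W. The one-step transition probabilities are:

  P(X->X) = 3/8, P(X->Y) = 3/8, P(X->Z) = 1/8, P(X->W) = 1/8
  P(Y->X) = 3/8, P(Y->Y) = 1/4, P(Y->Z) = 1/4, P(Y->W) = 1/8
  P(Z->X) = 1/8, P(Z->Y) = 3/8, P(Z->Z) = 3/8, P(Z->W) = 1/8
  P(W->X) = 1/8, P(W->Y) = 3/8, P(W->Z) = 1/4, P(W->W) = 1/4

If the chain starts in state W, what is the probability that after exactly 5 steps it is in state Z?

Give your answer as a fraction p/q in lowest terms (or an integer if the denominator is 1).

Computing P^5 by repeated multiplication:
P^1 =
  X: [3/8, 3/8, 1/8, 1/8]
  Y: [3/8, 1/4, 1/4, 1/8]
  Z: [1/8, 3/8, 3/8, 1/8]
  W: [1/8, 3/8, 1/4, 1/4]
P^2 =
  X: [5/16, 21/64, 7/32, 9/64]
  Y: [9/32, 11/32, 15/64, 9/64]
  Z: [1/4, 21/64, 9/32, 9/64]
  W: [1/4, 21/64, 17/64, 5/32]
P^3 =
  X: [73/256, 171/512, 61/256, 73/512]
  Y: [9/32, 85/256, 125/512, 73/512]
  Z: [69/256, 171/512, 65/256, 73/512]
  W: [69/256, 171/512, 129/512, 37/256]
P^4 =
  X: [573/2048, 1365/4096, 125/512, 585/4096]
  Y: [285/1024, 683/2048, 1005/4096, 585/4096]
  Z: [565/2048, 1365/4096, 127/512, 585/4096]
  W: [565/2048, 1365/4096, 1015/4096, 293/2048]
P^5 =
  X: [4559/16384, 10923/32768, 4023/16384, 4681/32768]
  Y: [2277/8192, 5461/16384, 8057/32768, 4681/32768]
  Z: [4543/16384, 10923/32768, 4039/16384, 4681/32768]
  W: [4543/16384, 10923/32768, 8077/32768, 2341/16384]

(P^5)[W -> Z] = 8077/32768

Answer: 8077/32768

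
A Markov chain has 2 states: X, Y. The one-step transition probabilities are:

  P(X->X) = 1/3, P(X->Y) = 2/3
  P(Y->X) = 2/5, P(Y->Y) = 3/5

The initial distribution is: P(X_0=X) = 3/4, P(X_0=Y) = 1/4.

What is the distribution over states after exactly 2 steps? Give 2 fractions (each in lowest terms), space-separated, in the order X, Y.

Answer: 113/300 187/300

Derivation:
Propagating the distribution step by step (d_{t+1} = d_t * P):
d_0 = (X=3/4, Y=1/4)
  d_1[X] = 3/4*1/3 + 1/4*2/5 = 7/20
  d_1[Y] = 3/4*2/3 + 1/4*3/5 = 13/20
d_1 = (X=7/20, Y=13/20)
  d_2[X] = 7/20*1/3 + 13/20*2/5 = 113/300
  d_2[Y] = 7/20*2/3 + 13/20*3/5 = 187/300
d_2 = (X=113/300, Y=187/300)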